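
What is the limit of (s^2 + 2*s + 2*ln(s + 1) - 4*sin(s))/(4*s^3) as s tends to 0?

Substitution gives 0/0; apply L'Hôpital's rule 3 times.
After differentiating numerator and denominator 3 times the quotient is (4*cos(s) + 4/(s + 1)^3)/(24); at s = 0 this is 1/3.

1/3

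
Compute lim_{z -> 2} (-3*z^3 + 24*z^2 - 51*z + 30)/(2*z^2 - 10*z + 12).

-9/2

At z = 2 both the top and bottom vanish — a removable singularity. Factoring out (z - 2) from each leaves (-3*z^2 + 18*z - 15)/(2*z - 6), which at z = 2 equals -9/2.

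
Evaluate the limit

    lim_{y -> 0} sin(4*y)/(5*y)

Substitution gives 0/0.
Write it as (4/5)·sin(4y)/(4y); since sin(u)/u → 1, the limit is 4/5.

4/5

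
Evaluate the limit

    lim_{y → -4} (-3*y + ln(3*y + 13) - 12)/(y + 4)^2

-9/2

Direct substitution gives 0/0.
Apply L'Hôpital: lim (-3 + 3/(3*y + 13))/(2*y + 8), still 0/0.
After 2 applications of L'Hôpital's rule the quotient is (-9/(3*y + 13)^2)/(2); substituting y = -4 gives -9/2.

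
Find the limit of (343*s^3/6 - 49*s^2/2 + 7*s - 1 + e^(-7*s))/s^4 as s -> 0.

2401/24

Direct substitution gives 0/0.
Apply L'Hôpital: lim (343*s^2/2 - 49*s + 7 - 7*e^(-7*s))/(4*s^3), still 0/0.
Apply L'Hôpital: lim (343*s - 49 + 49*e^(-7*s))/(12*s^2), still 0/0.
Apply L'Hôpital: lim (343 - 343*e^(-7*s))/(24*s), still 0/0.
After 4 applications of L'Hôpital's rule the quotient is (2401*e^(-7*s))/(24); substituting s = 0 gives 2401/24.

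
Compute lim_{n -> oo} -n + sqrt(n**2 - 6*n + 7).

-3

This has the form ∞ − ∞. Multiply and divide by the conjugate √(n^2 - 6*n + 7) + n.
That gives (-6n + 7) / (√(n^2 - 6*n + 7) + n).
Divide numerator and denominator by n: the limit is -6/(2·1) = -3.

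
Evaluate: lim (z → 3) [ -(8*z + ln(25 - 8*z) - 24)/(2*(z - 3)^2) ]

16

Direct substitution gives 0/0.
Apply L'Hôpital: lim (8 - 8/(25 - 8*z))/(12 - 4*z), still 0/0.
After 2 applications of L'Hôpital's rule the quotient is (-64/(25 - 8*z)^2)/(-4); substituting z = 3 gives 16.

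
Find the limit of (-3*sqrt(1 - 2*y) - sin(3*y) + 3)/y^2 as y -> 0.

3/2

Substitution gives 0/0 (the numerator vanishes to order 2).
Expand each term to order y^2: the coefficient of y^2 in −sin(3y) is 0 and in -3·√(1 - 2y) is 3/2.
Lower-order terms cancel with the polynomial part, so the numerator is (3/2)·y^2 + o(y^2), and the limit is (3/2)/(1) = 3/2.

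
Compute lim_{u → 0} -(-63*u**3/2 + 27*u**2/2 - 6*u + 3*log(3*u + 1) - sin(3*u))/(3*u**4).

Substitution gives 0/0; apply L'Hôpital's rule 4 times.
After differentiating numerator and denominator 4 times the quotient is (-81*sin(3*u) - 1458/(3*u + 1)^4)/(-72); at u = 0 this is 81/4.

81/4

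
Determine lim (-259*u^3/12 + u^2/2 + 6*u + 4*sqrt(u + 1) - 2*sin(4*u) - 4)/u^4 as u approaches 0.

-5/32

Substitution gives 0/0 (the numerator vanishes to order 4).
Expand each term to order u^4: the coefficient of u^4 in -2·sin(4u) is 0 and in 4·√(1 + u) is -5/32.
Lower-order terms cancel with the polynomial part, so the numerator is (-5/32)·u^4 + o(u^4), and the limit is (-5/32)/(1) = -5/32.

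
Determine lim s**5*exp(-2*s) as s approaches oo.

Write as s^5/e^{2s}, an ∞/∞ form.
Exponential growth dominates any polynomial, so repeated L'Hôpital (or the standard result) gives 0.

0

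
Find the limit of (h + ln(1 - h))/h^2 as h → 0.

-1/2

Direct substitution gives 0/0.
Apply L'Hôpital: lim (1 - 1/(1 - h))/(2*h), still 0/0.
After 2 applications of L'Hôpital's rule the quotient is (-1/(1 - h)^2)/(2); substituting h = 0 gives -1/2.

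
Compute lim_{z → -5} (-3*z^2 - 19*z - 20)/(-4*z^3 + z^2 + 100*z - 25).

Since z = -5 makes numerator and denominator zero, (z + 5) divides both.
Cancelling it gives (-3*z - 4)/(-4*z^2 + 21*z - 5); now plug in z = -5 to get -11/210.

-11/210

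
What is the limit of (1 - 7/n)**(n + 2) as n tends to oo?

Let L be the limit and take ln: ln L = lim (n + 2)·ln(1 - 7/n) = lim (n + 2)·(-7/n + O(1/n²)) = -7.
Hence L = e^(-7).

e^(-7)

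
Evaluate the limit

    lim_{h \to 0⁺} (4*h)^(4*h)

Base → 0⁺ and exponent → 0⁺: a 0^0 form.
Take logs: 4h·ln(4h). This is 0·(−∞); rewriting as ln(4h)/(1/(4h)) and applying L'Hôpital gives 0.
Hence the limit is e^0 = 1.

1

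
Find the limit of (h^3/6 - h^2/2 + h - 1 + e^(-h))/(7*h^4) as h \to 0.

Direct substitution gives 0/0.
Apply L'Hôpital: lim (h^2/2 - h + 1 - e^(-h))/(28*h^3), still 0/0.
Apply L'Hôpital: lim (h - 1 + e^(-h))/(84*h^2), still 0/0.
Apply L'Hôpital: lim (1 - e^(-h))/(168*h), still 0/0.
After 4 applications of L'Hôpital's rule the quotient is (e^(-h))/(168); substituting h = 0 gives 1/168.

1/168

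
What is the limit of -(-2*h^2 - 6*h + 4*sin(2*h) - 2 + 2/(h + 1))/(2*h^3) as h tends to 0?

Substitution gives 0/0 (the numerator vanishes to order 3).
Expand each term to order h^3: the coefficient of h^3 in 4·sin(2h) is -16/3 and in 2·1/(1 + h) is -2.
Lower-order terms cancel with the polynomial part, so the numerator is (-22/3)·h^3 + o(h^3), and the limit is (-22/3)/(-2) = 11/3.

11/3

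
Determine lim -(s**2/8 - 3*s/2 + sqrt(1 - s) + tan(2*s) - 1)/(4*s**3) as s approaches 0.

-125/192

Substitution gives 0/0; apply L'Hôpital's rule 3 times.
After differentiating numerator and denominator 3 times the quotient is (48*tan(2*s)^2/cos(2*s)^2 + 16/cos(2*s)^2 - 3/(8*(1 - s)^(5/2)))/(-24); at s = 0 this is -125/192.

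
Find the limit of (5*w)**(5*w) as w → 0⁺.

1

Base → 0⁺ and exponent → 0⁺: a 0^0 form.
Take logs: 5w·ln(5w). This is 0·(−∞); rewriting as ln(5w)/(1/(5w)) and applying L'Hôpital gives 0.
Hence the limit is e^0 = 1.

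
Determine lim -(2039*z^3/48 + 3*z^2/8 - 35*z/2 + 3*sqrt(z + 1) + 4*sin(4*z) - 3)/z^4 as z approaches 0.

Substitution gives 0/0 (the numerator vanishes to order 4).
Expand each term to order z^4: the coefficient of z^4 in 3·√(1 + z) is -15/128 and in 4·sin(4z) is 0.
Lower-order terms cancel with the polynomial part, so the numerator is (-15/128)·z^4 + o(z^4), and the limit is (-15/128)/(-1) = 15/128.

15/128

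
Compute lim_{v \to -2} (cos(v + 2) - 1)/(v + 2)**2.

Direct substitution gives 0/0.
Apply L'Hôpital: lim (-sin(v + 2))/(2*v + 4), still 0/0.
After 2 applications of L'Hôpital's rule the quotient is (-cos(v + 2))/(2); substituting v = -2 gives -1/2.

-1/2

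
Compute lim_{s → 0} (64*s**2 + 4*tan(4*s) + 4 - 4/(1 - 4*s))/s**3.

Substitution gives 0/0; apply L'Hôpital's rule 3 times.
After differentiating numerator and denominator 3 times the quotient is (1536*tan(4*s)^2/cos(4*s)^2 + 512/cos(4*s)^2 - 1536/(4*s - 1)^4)/(6); at s = 0 this is -512/3.

-512/3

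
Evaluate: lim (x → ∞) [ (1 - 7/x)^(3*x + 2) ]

e^(-21)

Write it as [(1 - 7/x)^x]^(3) · (1 - 7/x)^(2). The bracketed term tends to e^(-7) and the second factor to 1, so the limit is e^(-21).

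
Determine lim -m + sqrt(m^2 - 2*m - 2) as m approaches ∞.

-1

An ∞ − ∞ form. Rationalising with the conjugate, the difference becomes (-2m - 2) / (√(m^2 - 2*m - 2) + m).
For large m the denominator behaves like 2·m, so the quotient tends to -2/2 = -1.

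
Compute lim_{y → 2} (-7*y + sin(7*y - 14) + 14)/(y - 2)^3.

-343/6

Direct substitution gives 0/0.
Apply L'Hôpital: lim (7*cos(7*y - 14) - 7)/(3*(y - 2)^2), still 0/0.
Apply L'Hôpital: lim (-49*sin(7*y - 14))/(6*y - 12), still 0/0.
After 3 applications of L'Hôpital's rule the quotient is (-343*cos(7*y - 14))/(6); substituting y = 2 gives -343/6.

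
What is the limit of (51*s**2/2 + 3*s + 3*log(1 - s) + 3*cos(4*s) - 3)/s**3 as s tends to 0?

Substitution gives 0/0; apply L'Hôpital's rule 3 times.
After differentiating numerator and denominator 3 times the quotient is (192*sin(4*s) + 6/(s - 1)^3)/(6); at s = 0 this is -1.

-1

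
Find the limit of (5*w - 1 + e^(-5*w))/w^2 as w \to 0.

25/2

Direct substitution gives 0/0.
Apply L'Hôpital: lim (5 - 5*e^(-5*w))/(2*w), still 0/0.
After 2 applications of L'Hôpital's rule the quotient is (25*e^(-5*w))/(2); substituting w = 0 gives 25/2.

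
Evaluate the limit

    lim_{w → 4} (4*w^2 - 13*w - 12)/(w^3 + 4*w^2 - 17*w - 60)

At w = 4 both the top and bottom vanish — a removable singularity. Factoring out (w - 4) from each leaves (4*w + 3)/(w^2 + 8*w + 15), which at w = 4 equals 19/63.

19/63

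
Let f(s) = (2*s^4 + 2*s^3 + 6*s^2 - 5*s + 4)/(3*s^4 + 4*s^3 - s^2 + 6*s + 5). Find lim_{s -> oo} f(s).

2/3

Numerator and denominator both have degree 4.
Dividing every term by s^4, all lower-order terms vanish and the limit is the ratio of leading coefficients, 2/(3) = 2/3.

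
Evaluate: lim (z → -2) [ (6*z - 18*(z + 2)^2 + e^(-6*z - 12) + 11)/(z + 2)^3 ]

Direct substitution gives 0/0.
Apply L'Hôpital: lim (-36*z - 6*e^(-6*z - 12) - 66)/(3*(z + 2)^2), still 0/0.
Apply L'Hôpital: lim (36*e^(-6*z - 12) - 36)/(6*z + 12), still 0/0.
After 3 applications of L'Hôpital's rule the quotient is (-216*e^(-6*z - 12))/(6); substituting z = -2 gives -36.

-36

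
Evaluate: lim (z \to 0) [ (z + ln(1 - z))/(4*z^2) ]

Direct substitution gives 0/0.
Apply L'Hôpital: lim (1 - 1/(1 - z))/(8*z), still 0/0.
After 2 applications of L'Hôpital's rule the quotient is (-1/(1 - z)^2)/(8); substituting z = 0 gives -1/8.

-1/8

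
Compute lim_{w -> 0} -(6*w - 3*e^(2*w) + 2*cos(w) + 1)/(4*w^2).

Substitution gives 0/0 (the numerator vanishes to order 2).
Expand each term to order w^2: the coefficient of w^2 in 2·cos(w) is -1 and in -3·e^(2w) is -6.
Lower-order terms cancel with the polynomial part, so the numerator is (-7)·w^2 + o(w^2), and the limit is (-7)/(-4) = 7/4.

7/4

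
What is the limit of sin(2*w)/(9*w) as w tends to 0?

2/9

Substitution gives 0/0.
Write it as (2/9)·sin(2w)/(2w); since sin(u)/u → 1, the limit is 2/9.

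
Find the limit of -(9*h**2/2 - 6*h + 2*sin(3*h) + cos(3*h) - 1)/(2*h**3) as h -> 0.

9/2

Substitution gives 0/0 (the numerator vanishes to order 3).
Expand each term to order h^3: the coefficient of h^3 in cos(3h) is 0 and in 2·sin(3h) is -9.
Lower-order terms cancel with the polynomial part, so the numerator is (-9)·h^3 + o(h^3), and the limit is (-9)/(-2) = 9/2.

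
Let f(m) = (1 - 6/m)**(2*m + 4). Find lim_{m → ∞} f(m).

e^(-12)

The base → 1 and the exponent → ∞: a 1^∞ form.
Take logarithms: (2m + 4)·ln(1 - 6/m). Since ln(1+u) ~ u for small u, this behaves like (2m)·(-6/m) → -12.
So the limit is e^(-12).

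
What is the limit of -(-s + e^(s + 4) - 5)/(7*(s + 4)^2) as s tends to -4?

-1/14

Direct substitution gives 0/0.
Apply L'Hôpital: lim (e^(s + 4) - 1)/(-14*s - 56), still 0/0.
After 2 applications of L'Hôpital's rule the quotient is (e^(s + 4))/(-14); substituting s = -4 gives -1/14.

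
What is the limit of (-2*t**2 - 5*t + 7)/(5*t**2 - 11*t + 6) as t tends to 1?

9

Direct substitution gives 0/0, so factor. Both numerator and denominator have (t - 1) as a factor.
After cancelling, the expression reduces to (-2*t - 7)/(5*t - 6).
Substituting t = 1 gives 9.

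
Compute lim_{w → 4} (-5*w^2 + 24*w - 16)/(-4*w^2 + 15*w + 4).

16/17

Direct substitution gives 0/0, so factor. Both numerator and denominator have (w - 4) as a factor.
After cancelling, the expression reduces to (4 - 5*w)/(-4*w - 1).
Substituting w = 4 gives 16/17.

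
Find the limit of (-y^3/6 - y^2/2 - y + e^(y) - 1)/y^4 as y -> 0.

Direct substitution gives 0/0.
Apply L'Hôpital: lim (-y^2/2 - y + e^(y) - 1)/(4*y^3), still 0/0.
Apply L'Hôpital: lim (-y + e^(y) - 1)/(12*y^2), still 0/0.
Apply L'Hôpital: lim (e^(y) - 1)/(24*y), still 0/0.
After 4 applications of L'Hôpital's rule the quotient is (e^(y))/(24); substituting y = 0 gives 1/24.

1/24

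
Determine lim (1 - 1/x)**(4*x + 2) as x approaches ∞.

Let L be the limit and take ln: ln L = lim (4x + 2)·ln(1 - 1/x) = lim (4x + 2)·(-1/x + O(1/x²)) = -4.
Hence L = e^(-4).

e^(-4)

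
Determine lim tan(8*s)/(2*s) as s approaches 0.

Substitution gives 0/0.
Since tan(u)/u → 1 as u → 0, tan(8s)/(8s) → 1 and the limit is 8/2 = 4.

4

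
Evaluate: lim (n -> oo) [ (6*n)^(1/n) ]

Base → ∞ and exponent → 0: an ∞^0 form.
Take logs: (1/n)·ln(6·n^1) = (ln 6 + 1·ln n)/n → 0.
So the limit is e^0 = 1.

1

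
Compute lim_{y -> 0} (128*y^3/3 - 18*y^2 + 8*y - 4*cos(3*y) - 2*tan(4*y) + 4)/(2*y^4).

-27/4

Substitution gives 0/0 (the numerator vanishes to order 4).
Expand each term to order y^4: the coefficient of y^4 in -4·cos(3y) is -27/2 and in -2·tan(4y) is 0.
Lower-order terms cancel with the polynomial part, so the numerator is (-27/2)·y^4 + o(y^4), and the limit is (-27/2)/(2) = -27/4.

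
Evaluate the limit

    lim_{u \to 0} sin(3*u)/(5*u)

Substitution gives 0/0.
Write it as (3/5)·sin(3u)/(3u); since sin(θ)/θ → 1, the limit is 3/5.

3/5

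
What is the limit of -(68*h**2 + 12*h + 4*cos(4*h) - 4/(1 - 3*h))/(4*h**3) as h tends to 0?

27

Substitution gives 0/0 (the numerator vanishes to order 3).
Expand each term to order h^3: the coefficient of h^3 in -4·1/(1 - 3h) is -108 and in 4·cos(4h) is 0.
Lower-order terms cancel with the polynomial part, so the numerator is (-108)·h^3 + o(h^3), and the limit is (-108)/(-4) = 27.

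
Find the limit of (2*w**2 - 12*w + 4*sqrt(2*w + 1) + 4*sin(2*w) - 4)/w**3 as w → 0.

-10/3

Substitution gives 0/0; apply L'Hôpital's rule 3 times.
After differentiating numerator and denominator 3 times the quotient is (-32*cos(2*w) + 12/(2*w + 1)^(5/2))/(6); at w = 0 this is -10/3.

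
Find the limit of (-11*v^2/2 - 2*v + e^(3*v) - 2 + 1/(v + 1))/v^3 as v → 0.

7/2

Substitution gives 0/0 (the numerator vanishes to order 3).
Expand each term to order v^3: the coefficient of v^3 in e^(3v) is 9/2 and in 1/(1 + v) is -1.
Lower-order terms cancel with the polynomial part, so the numerator is (7/2)·v^3 + o(v^3), and the limit is (7/2)/(1) = 7/2.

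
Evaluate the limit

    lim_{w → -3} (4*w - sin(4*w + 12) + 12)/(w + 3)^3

Direct substitution gives 0/0.
Apply L'Hôpital: lim (4 - 4*cos(4*w + 12))/(3*(w + 3)^2), still 0/0.
Apply L'Hôpital: lim (16*sin(4*w + 12))/(6*w + 18), still 0/0.
After 3 applications of L'Hôpital's rule the quotient is (64*cos(4*w + 12))/(6); substituting w = -3 gives 32/3.

32/3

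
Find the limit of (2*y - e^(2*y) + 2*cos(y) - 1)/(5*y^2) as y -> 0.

Substitution gives 0/0; apply L'Hôpital's rule 2 times.
After differentiating numerator and denominator 2 times the quotient is (-4*e^(2*y) - 2*cos(y))/(10); at y = 0 this is -3/5.

-3/5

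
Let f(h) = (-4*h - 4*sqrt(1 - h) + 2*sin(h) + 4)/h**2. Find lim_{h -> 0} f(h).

Substitution gives 0/0; apply L'Hôpital's rule 2 times.
After differentiating numerator and denominator 2 times the quotient is (-2*sin(h) + (1 - h)^(-3/2))/(2); at h = 0 this is 1/2.

1/2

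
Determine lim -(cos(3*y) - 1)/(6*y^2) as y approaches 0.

3/4

Direct substitution gives 0/0.
Apply L'Hôpital: lim (-3*sin(3*y))/(-12*y), still 0/0.
After 2 applications of L'Hôpital's rule the quotient is (-9*cos(3*y))/(-12); substituting y = 0 gives 3/4.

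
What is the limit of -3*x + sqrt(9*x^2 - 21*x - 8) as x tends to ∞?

An ∞ − ∞ form. Rationalising with the conjugate, the difference becomes (-21x - 8) / (√(9*x^2 - 21*x - 8) + 3x).
For large x the denominator behaves like 2·3x, so the quotient tends to -21/6 = -7/2.

-7/2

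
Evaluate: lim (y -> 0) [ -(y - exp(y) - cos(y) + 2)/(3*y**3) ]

1/18

Substitution gives 0/0; apply L'Hôpital's rule 3 times.
After differentiating numerator and denominator 3 times the quotient is (-e^(y) - sin(y))/(-18); at y = 0 this is 1/18.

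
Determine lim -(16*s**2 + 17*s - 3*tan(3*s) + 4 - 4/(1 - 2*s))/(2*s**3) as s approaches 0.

59/2

Substitution gives 0/0; apply L'Hôpital's rule 3 times.
After differentiating numerator and denominator 3 times the quotient is (6*(108*(2*s - 1)^4*(cos(6*s) - 2)/(cos(6*s) + 1)^2 - 32)/(2*s - 1)^4)/(-12); at s = 0 this is 59/2.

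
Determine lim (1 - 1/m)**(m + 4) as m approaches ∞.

e^(-1)

The base → 1 and the exponent → ∞: a 1^∞ form.
Take logarithms: (m + 4)·ln(1 - 1/m). Since ln(1+u) ~ u for small u, this behaves like (m)·(-1/m) → -1.
So the limit is e^(-1).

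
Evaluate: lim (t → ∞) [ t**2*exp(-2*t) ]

0

Write as t^2/e^{2t}, an ∞/∞ form.
Exponential growth dominates any polynomial, so repeated L'Hôpital (or the standard result) gives 0.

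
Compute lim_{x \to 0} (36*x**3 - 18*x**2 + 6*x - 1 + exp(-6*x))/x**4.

Direct substitution gives 0/0.
Apply L'Hôpital: lim (108*x^2 - 36*x + 6 - 6*e^(-6*x))/(4*x^3), still 0/0.
Apply L'Hôpital: lim (216*x - 36 + 36*e^(-6*x))/(12*x^2), still 0/0.
Apply L'Hôpital: lim (216 - 216*e^(-6*x))/(24*x), still 0/0.
After 4 applications of L'Hôpital's rule the quotient is (1296*e^(-6*x))/(24); substituting x = 0 gives 54.

54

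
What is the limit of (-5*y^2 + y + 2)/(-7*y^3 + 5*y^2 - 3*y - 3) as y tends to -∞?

0

The denominator has degree 3 and the numerator degree 2. Dividing numerator and denominator by y^3 sends every term to 0 except the leading denominator term, so the limit is 0.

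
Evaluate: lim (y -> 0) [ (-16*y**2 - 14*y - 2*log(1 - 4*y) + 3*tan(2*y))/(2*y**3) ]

76/3

Substitution gives 0/0 (the numerator vanishes to order 3).
Expand each term to order y^3: the coefficient of y^3 in -2·ln(1 - 4y) is 128/3 and in 3·tan(2y) is 8.
Lower-order terms cancel with the polynomial part, so the numerator is (152/3)·y^3 + o(y^3), and the limit is (152/3)/(2) = 76/3.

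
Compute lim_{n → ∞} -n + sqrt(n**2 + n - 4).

An ∞ − ∞ form. Rationalising with the conjugate, the difference becomes (n - 4) / (√(n^2 + n - 4) + n).
For large n the denominator behaves like 2·n, so the quotient tends to 1/2 = 1/2.

1/2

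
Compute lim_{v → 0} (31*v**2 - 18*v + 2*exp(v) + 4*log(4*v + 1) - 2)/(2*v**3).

Substitution gives 0/0 (the numerator vanishes to order 3).
Expand each term to order v^3: the coefficient of v^3 in 4·ln(1 + 4v) is 256/3 and in 2·e^(v) is 1/3.
Lower-order terms cancel with the polynomial part, so the numerator is (257/3)·v^3 + o(v^3), and the limit is (257/3)/(2) = 257/6.

257/6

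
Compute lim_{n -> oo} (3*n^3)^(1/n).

Base → ∞ and exponent → 0: an ∞^0 form.
Take logs: (1/n)·ln(3·n^3) = (ln 3 + 3·ln n)/n → 0.
So the limit is e^0 = 1.

1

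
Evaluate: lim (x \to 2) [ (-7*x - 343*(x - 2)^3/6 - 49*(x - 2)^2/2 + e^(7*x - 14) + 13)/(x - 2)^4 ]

Direct substitution gives 0/0.
Apply L'Hôpital: lim (-49*x - 343*(x - 2)^2/2 + 7*e^(7*x - 14) + 91)/(4*(x - 2)^3), still 0/0.
Apply L'Hôpital: lim (-343*x + 49*e^(7*x - 14) + 637)/(12*(x - 2)^2), still 0/0.
Apply L'Hôpital: lim (343*e^(7*x - 14) - 343)/(24*x - 48), still 0/0.
After 4 applications of L'Hôpital's rule the quotient is (2401*e^(7*x - 14))/(24); substituting x = 2 gives 2401/24.

2401/24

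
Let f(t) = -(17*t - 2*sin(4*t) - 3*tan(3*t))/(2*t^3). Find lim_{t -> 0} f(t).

Substitution gives 0/0 (the numerator vanishes to order 3).
Expand each term to order t^3: the coefficient of t^3 in -2·sin(4t) is 64/3 and in -3·tan(3t) is -27.
Lower-order terms cancel with the polynomial part, so the numerator is (-17/3)·t^3 + o(t^3), and the limit is (-17/3)/(-2) = 17/6.

17/6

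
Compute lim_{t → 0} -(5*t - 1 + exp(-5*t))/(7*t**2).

Direct substitution gives 0/0.
Apply L'Hôpital: lim (5 - 5*e^(-5*t))/(-14*t), still 0/0.
After 2 applications of L'Hôpital's rule the quotient is (25*e^(-5*t))/(-14); substituting t = 0 gives -25/14.

-25/14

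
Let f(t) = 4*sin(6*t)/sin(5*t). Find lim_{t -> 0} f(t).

24/5

Substitution gives 0/0.
Divide numerator and denominator by t: sin(6t)/t → 6 and sin(5t)/t → 5, so the limit is 4·6/5 = 24/5.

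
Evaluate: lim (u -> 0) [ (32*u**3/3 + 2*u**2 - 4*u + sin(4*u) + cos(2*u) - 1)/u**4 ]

2/3

Substitution gives 0/0; apply L'Hôpital's rule 4 times.
After differentiating numerator and denominator 4 times the quotient is (256*sin(4*u) + 16*cos(2*u))/(24); at u = 0 this is 2/3.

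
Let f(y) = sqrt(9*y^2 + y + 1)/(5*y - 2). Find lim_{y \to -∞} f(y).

For large |y|, √(9*y^2 + y + 1) ≈ √9·|y| and the denominator ≈ 5y.
Since y → −∞, |y| = −y, giving −√9/(5) = -3/5.

-3/5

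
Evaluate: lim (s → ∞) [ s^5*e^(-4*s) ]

Write as s^5/e^{4s}, an ∞/∞ form.
Exponential growth dominates any polynomial, so repeated L'Hôpital (or the standard result) gives 0.

0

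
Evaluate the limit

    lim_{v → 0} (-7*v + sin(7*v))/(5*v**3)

-343/30

Direct substitution gives 0/0.
Apply L'Hôpital: lim (7*cos(7*v) - 7)/(15*v^2), still 0/0.
Apply L'Hôpital: lim (-49*sin(7*v))/(30*v), still 0/0.
After 3 applications of L'Hôpital's rule the quotient is (-343*cos(7*v))/(30); substituting v = 0 gives -343/30.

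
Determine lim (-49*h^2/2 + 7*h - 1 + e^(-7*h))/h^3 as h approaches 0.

-343/6

Direct substitution gives 0/0.
Apply L'Hôpital: lim (-49*h + 7 - 7*e^(-7*h))/(3*h^2), still 0/0.
Apply L'Hôpital: lim (-49 + 49*e^(-7*h))/(6*h), still 0/0.
After 3 applications of L'Hôpital's rule the quotient is (-343*e^(-7*h))/(6); substituting h = 0 gives -343/6.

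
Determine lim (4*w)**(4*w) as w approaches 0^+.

Base → 0⁺ and exponent → 0⁺: a 0^0 form.
Take logs: 4w·ln(4w). This is 0·(−∞); rewriting as ln(4w)/(1/(4w)) and applying L'Hôpital gives 0.
Hence the limit is e^0 = 1.

1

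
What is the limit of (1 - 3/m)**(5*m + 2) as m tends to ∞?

The base → 1 and the exponent → ∞: a 1^∞ form.
Take logarithms: (5m + 2)·ln(1 - 3/m). Since ln(1+u) ~ u for small u, this behaves like (5m)·(-3/m) → -15.
So the limit is e^(-15).

e^(-15)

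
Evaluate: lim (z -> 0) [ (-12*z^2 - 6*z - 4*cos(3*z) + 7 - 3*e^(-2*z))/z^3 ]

4

Substitution gives 0/0 (the numerator vanishes to order 3).
Expand each term to order z^3: the coefficient of z^3 in -4·cos(3z) is 0 and in -3·e^(-2z) is 4.
Lower-order terms cancel with the polynomial part, so the numerator is (4)·z^3 + o(z^3), and the limit is (4)/(1) = 4.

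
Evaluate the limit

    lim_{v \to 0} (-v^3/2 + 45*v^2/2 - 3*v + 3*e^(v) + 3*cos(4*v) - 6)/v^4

257/8

Substitution gives 0/0; apply L'Hôpital's rule 4 times.
After differentiating numerator and denominator 4 times the quotient is (3*e^(v) + 768*cos(4*v))/(24); at v = 0 this is 257/8.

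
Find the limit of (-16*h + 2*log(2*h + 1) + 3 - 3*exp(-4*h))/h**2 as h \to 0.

-28

Substitution gives 0/0 (the numerator vanishes to order 2).
Expand each term to order h^2: the coefficient of h^2 in 2·ln(1 + 2h) is -4 and in -3·e^(-4h) is -24.
Lower-order terms cancel with the polynomial part, so the numerator is (-28)·h^2 + o(h^2), and the limit is (-28)/(1) = -28.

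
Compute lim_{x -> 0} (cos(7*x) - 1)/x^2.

-49/2

Direct substitution gives 0/0.
Apply L'Hôpital: lim (-7*sin(7*x))/(2*x), still 0/0.
After 2 applications of L'Hôpital's rule the quotient is (-49*cos(7*x))/(2); substituting x = 0 gives -49/2.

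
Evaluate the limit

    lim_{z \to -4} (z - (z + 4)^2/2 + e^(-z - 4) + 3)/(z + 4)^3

Direct substitution gives 0/0.
Apply L'Hôpital: lim (-z - e^(-z - 4) - 3)/(3*(z + 4)^2), still 0/0.
Apply L'Hôpital: lim (e^(-z - 4) - 1)/(6*z + 24), still 0/0.
After 3 applications of L'Hôpital's rule the quotient is (-e^(-z - 4))/(6); substituting z = -4 gives -1/6.

-1/6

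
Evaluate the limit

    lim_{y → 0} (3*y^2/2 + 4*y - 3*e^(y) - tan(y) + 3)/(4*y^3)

Substitution gives 0/0 (the numerator vanishes to order 3).
Expand each term to order y^3: the coefficient of y^3 in −tan(y) is -1/3 and in -3·e^(y) is -1/2.
Lower-order terms cancel with the polynomial part, so the numerator is (-5/6)·y^3 + o(y^3), and the limit is (-5/6)/(4) = -5/24.

-5/24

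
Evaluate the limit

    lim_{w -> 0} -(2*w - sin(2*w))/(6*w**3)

-2/9

Direct substitution gives 0/0.
Apply L'Hôpital: lim (2 - 2*cos(2*w))/(-18*w^2), still 0/0.
Apply L'Hôpital: lim (4*sin(2*w))/(-36*w), still 0/0.
After 3 applications of L'Hôpital's rule the quotient is (8*cos(2*w))/(-36); substituting w = 0 gives -2/9.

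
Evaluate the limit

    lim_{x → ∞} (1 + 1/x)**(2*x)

e^(2)

Let L be the limit and take ln: ln L = lim (2x)·ln(1 + 1/x) = lim (2x)·(1/x + O(1/x²)) = 2.
Hence L = e^(2).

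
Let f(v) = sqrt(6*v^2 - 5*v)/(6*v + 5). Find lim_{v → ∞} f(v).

√(6)/6

For large |v|, √(6*v^2 - 5*v) ≈ √6·|v| and the denominator ≈ 6v.
Since v → +∞, |v| = v, giving √6/(6) = √(6)/6.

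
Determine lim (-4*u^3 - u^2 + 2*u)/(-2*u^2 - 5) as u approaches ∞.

The numerator has higher degree (3 > 2); the quotient behaves like (-4/(-2))·u^1 for large |u|.
As u → +∞ this diverges to ∞.

∞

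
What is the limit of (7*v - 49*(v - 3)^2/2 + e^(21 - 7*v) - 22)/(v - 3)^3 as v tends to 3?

Direct substitution gives 0/0.
Apply L'Hôpital: lim (-49*v - 7*e^(21 - 7*v) + 154)/(3*(v - 3)^2), still 0/0.
Apply L'Hôpital: lim (49*e^(21 - 7*v) - 49)/(6*v - 18), still 0/0.
After 3 applications of L'Hôpital's rule the quotient is (-343*e^(21 - 7*v))/(6); substituting v = 3 gives -343/6.

-343/6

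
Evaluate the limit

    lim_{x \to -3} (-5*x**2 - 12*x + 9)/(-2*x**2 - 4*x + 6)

At x = -3 both the top and bottom vanish — a removable singularity. Factoring out (x + 3) from each leaves (3 - 5*x)/(2 - 2*x), which at x = -3 equals 9/4.

9/4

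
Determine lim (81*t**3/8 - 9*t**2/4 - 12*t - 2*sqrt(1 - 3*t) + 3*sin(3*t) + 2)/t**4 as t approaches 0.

405/64

Substitution gives 0/0 (the numerator vanishes to order 4).
Expand each term to order t^4: the coefficient of t^4 in -2·√(1 - 3t) is 405/64 and in 3·sin(3t) is 0.
Lower-order terms cancel with the polynomial part, so the numerator is (405/64)·t^4 + o(t^4), and the limit is (405/64)/(1) = 405/64.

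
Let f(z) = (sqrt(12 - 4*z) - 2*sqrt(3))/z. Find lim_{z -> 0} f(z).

A 0/0 form; rationalise with √(12 - 4z) + √12. This collapses the numerator to -4z, leaving -4/(√(12 - 4z) + √12) → -4/(2√12) = -√(3)/3.

-√(3)/3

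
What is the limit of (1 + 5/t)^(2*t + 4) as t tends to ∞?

e^(10)

The base → 1 and the exponent → ∞: a 1^∞ form.
Take logarithms: (2t + 4)·ln(1 + 5/t). Since ln(1+u) ~ u for small u, this behaves like (2t)·(5/t) → 10.
So the limit is e^(10).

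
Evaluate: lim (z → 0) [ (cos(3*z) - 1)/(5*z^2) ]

Direct substitution gives 0/0.
Apply L'Hôpital: lim (-3*sin(3*z))/(10*z), still 0/0.
After 2 applications of L'Hôpital's rule the quotient is (-9*cos(3*z))/(10); substituting z = 0 gives -9/10.

-9/10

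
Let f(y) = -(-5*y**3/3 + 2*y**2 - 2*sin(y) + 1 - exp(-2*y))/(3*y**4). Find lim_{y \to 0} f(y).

2/9

Substitution gives 0/0; apply L'Hôpital's rule 4 times.
After differentiating numerator and denominator 4 times the quotient is (-2*sin(y) - 16*e^(-2*y))/(-72); at y = 0 this is 2/9.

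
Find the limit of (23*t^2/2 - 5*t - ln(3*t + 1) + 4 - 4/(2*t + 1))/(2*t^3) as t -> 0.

Substitution gives 0/0; apply L'Hôpital's rule 3 times.
After differentiating numerator and denominator 3 times the quotient is (-54/(3*t + 1)^3 + 192/(2*t + 1)^4)/(12); at t = 0 this is 23/2.

23/2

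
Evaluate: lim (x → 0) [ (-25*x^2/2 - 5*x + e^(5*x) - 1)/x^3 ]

Direct substitution gives 0/0.
Apply L'Hôpital: lim (-25*x + 5*e^(5*x) - 5)/(3*x^2), still 0/0.
Apply L'Hôpital: lim (25*e^(5*x) - 25)/(6*x), still 0/0.
After 3 applications of L'Hôpital's rule the quotient is (125*e^(5*x))/(6); substituting x = 0 gives 125/6.

125/6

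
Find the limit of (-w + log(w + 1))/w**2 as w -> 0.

Direct substitution gives 0/0.
Apply L'Hôpital: lim (-1 + 1/(w + 1))/(2*w), still 0/0.
After 2 applications of L'Hôpital's rule the quotient is (-1/(w + 1)^2)/(2); substituting w = 0 gives -1/2.

-1/2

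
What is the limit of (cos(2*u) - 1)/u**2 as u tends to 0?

-2

Direct substitution gives 0/0.
Apply L'Hôpital: lim (-2*sin(2*u))/(2*u), still 0/0.
After 2 applications of L'Hôpital's rule the quotient is (-4*cos(2*u))/(2); substituting u = 0 gives -2.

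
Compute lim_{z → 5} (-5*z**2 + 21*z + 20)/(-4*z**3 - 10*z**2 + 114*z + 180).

29/286

At z = 5 both the top and bottom vanish — a removable singularity. Factoring out (z - 5) from each leaves (-5*z - 4)/(-4*z^2 - 30*z - 36), which at z = 5 equals 29/286.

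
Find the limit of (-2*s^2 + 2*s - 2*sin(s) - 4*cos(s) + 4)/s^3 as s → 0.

Substitution gives 0/0 (the numerator vanishes to order 3).
Expand each term to order s^3: the coefficient of s^3 in -4·cos(s) is 0 and in -2·sin(s) is 1/3.
Lower-order terms cancel with the polynomial part, so the numerator is (1/3)·s^3 + o(s^3), and the limit is (1/3)/(1) = 1/3.

1/3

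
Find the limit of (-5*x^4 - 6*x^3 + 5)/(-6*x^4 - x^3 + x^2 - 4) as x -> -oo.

Numerator and denominator both have degree 4.
Dividing every term by x^4, all lower-order terms vanish and the limit is the ratio of leading coefficients, -5/(-6) = 5/6.

5/6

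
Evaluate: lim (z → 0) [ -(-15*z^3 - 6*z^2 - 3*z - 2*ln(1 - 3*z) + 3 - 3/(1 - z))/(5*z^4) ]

Substitution gives 0/0; apply L'Hôpital's rule 4 times.
After differentiating numerator and denominator 4 times the quotient is (972/(3*z - 1)^4 + 72/(z - 1)^5)/(-120); at z = 0 this is -15/2.

-15/2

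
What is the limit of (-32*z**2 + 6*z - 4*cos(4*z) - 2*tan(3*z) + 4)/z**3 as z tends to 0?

-18

Substitution gives 0/0 (the numerator vanishes to order 3).
Expand each term to order z^3: the coefficient of z^3 in -4·cos(4z) is 0 and in -2·tan(3z) is -18.
Lower-order terms cancel with the polynomial part, so the numerator is (-18)·z^3 + o(z^3), and the limit is (-18)/(1) = -18.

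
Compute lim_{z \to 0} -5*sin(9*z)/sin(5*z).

-9

Substitution gives 0/0.
Divide numerator and denominator by z: sin(9z)/z → 9 and sin(5z)/z → 5, so the limit is -5·9/5 = -9.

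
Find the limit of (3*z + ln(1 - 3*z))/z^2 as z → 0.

-9/2

Direct substitution gives 0/0.
Apply L'Hôpital: lim (3 - 3/(1 - 3*z))/(2*z), still 0/0.
After 2 applications of L'Hôpital's rule the quotient is (-9/(1 - 3*z)^2)/(2); substituting z = 0 gives -9/2.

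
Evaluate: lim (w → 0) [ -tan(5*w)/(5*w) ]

-1

Substitution gives 0/0.
Since tan(u)/u → 1 as u → 0, tan(5w)/(5w) → 1 and the limit is 5/(-5) = -1.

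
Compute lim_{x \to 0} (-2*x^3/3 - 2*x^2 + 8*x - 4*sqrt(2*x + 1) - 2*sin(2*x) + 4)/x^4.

5/2

Substitution gives 0/0 (the numerator vanishes to order 4).
Expand each term to order x^4: the coefficient of x^4 in -4·√(1 + 2x) is 5/2 and in -2·sin(2x) is 0.
Lower-order terms cancel with the polynomial part, so the numerator is (5/2)·x^4 + o(x^4), and the limit is (5/2)/(1) = 5/2.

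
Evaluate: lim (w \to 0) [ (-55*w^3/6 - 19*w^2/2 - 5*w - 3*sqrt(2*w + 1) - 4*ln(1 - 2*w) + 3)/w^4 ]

Substitution gives 0/0; apply L'Hôpital's rule 4 times.
After differentiating numerator and denominator 4 times the quotient is (45/(2*w + 1)^(7/2) + 384/(2*w - 1)^4)/(24); at w = 0 this is 143/8.

143/8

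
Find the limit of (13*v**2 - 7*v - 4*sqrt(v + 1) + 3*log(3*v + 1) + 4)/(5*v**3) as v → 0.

107/20

Substitution gives 0/0; apply L'Hôpital's rule 3 times.
After differentiating numerator and denominator 3 times the quotient is (162/(3*v + 1)^3 - 3/(2*(v + 1)^(5/2)))/(30); at v = 0 this is 107/20.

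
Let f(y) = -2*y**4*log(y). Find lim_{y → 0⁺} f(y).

This is a 0·(−∞) form. Rewrite as -2·ln(y) / y^(−4) and apply L'Hôpital:
the derivative quotient is -2·(1/y) / (−4·y^(−5)) = (2/4)·y^4 → 0.

0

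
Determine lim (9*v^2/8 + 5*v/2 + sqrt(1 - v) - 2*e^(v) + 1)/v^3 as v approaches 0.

-19/48

Substitution gives 0/0 (the numerator vanishes to order 3).
Expand each term to order v^3: the coefficient of v^3 in -2·e^(v) is -1/3 and in √(1 - v) is -1/16.
Lower-order terms cancel with the polynomial part, so the numerator is (-19/48)·v^3 + o(v^3), and the limit is (-19/48)/(1) = -19/48.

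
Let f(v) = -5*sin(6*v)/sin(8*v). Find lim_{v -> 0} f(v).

-15/4

Substitution gives 0/0.
Divide numerator and denominator by v: sin(6v)/v → 6 and sin(8v)/v → 8, so the limit is -5·6/8 = -15/4.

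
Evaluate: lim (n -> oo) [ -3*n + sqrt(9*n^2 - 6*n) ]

This has the form ∞ − ∞. Multiply and divide by the conjugate √(9*n^2 - 6*n) + 3n.
That gives (-6n) / (√(9*n^2 - 6*n) + 3n).
Divide numerator and denominator by n: the limit is -6/(2·3) = -1.

-1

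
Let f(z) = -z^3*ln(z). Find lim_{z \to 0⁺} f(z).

0

This is a 0·(−∞) form. Rewrite as -1·ln(z) / z^(−3) and apply L'Hôpital:
the derivative quotient is -1·(1/z) / (−3·z^(−4)) = (1/3)·z^3 → 0.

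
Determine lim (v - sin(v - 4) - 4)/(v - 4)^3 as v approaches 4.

Direct substitution gives 0/0.
Apply L'Hôpital: lim (1 - cos(v - 4))/(3*(v - 4)^2), still 0/0.
Apply L'Hôpital: lim (sin(v - 4))/(6*v - 24), still 0/0.
After 3 applications of L'Hôpital's rule the quotient is (cos(v - 4))/(6); substituting v = 4 gives 1/6.

1/6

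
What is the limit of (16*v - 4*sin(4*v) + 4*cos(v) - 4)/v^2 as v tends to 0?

-2

Substitution gives 0/0; apply L'Hôpital's rule 2 times.
After differentiating numerator and denominator 2 times the quotient is (64*sin(4*v) - 4*cos(v))/(2); at v = 0 this is -2.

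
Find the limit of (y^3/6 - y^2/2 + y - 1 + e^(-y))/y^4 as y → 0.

Direct substitution gives 0/0.
Apply L'Hôpital: lim (y^2/2 - y + 1 - e^(-y))/(4*y^3), still 0/0.
Apply L'Hôpital: lim (y - 1 + e^(-y))/(12*y^2), still 0/0.
Apply L'Hôpital: lim (1 - e^(-y))/(24*y), still 0/0.
After 4 applications of L'Hôpital's rule the quotient is (e^(-y))/(24); substituting y = 0 gives 1/24.

1/24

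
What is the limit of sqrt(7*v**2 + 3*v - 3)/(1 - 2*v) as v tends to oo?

-√(7)/2

For large |v|, √(7*v^2 + 3*v - 3) ≈ √7·|v| and the denominator ≈ -2v.
Since v → +∞, |v| = v, giving √7/(-2) = -√(7)/2.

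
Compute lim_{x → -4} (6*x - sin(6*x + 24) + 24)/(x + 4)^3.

Direct substitution gives 0/0.
Apply L'Hôpital: lim (6 - 6*cos(6*x + 24))/(3*(x + 4)^2), still 0/0.
Apply L'Hôpital: lim (36*sin(6*x + 24))/(6*x + 24), still 0/0.
After 3 applications of L'Hôpital's rule the quotient is (216*cos(6*x + 24))/(6); substituting x = -4 gives 36.

36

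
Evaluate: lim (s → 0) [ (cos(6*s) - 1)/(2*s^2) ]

-9

Direct substitution gives 0/0.
Apply L'Hôpital: lim (-6*sin(6*s))/(4*s), still 0/0.
After 2 applications of L'Hôpital's rule the quotient is (-36*cos(6*s))/(4); substituting s = 0 gives -9.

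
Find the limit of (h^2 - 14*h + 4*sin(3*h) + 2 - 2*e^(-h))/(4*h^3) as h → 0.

-53/12

Substitution gives 0/0 (the numerator vanishes to order 3).
Expand each term to order h^3: the coefficient of h^3 in -2·e^(-h) is 1/3 and in 4·sin(3h) is -18.
Lower-order terms cancel with the polynomial part, so the numerator is (-53/3)·h^3 + o(h^3), and the limit is (-53/3)/(4) = -53/12.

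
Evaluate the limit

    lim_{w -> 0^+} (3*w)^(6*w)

1

Base → 0⁺ and exponent → 0⁺: a 0^0 form.
Take logs: 6w·ln(3w). This is 0·(−∞); rewriting as ln(3w)/(1/(6w)) and applying L'Hôpital gives 0.
Hence the limit is e^0 = 1.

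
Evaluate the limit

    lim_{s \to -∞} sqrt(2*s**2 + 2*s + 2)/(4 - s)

√(2)

For large |s|, √(2*s^2 + 2*s + 2) ≈ √2·|s| and the denominator ≈ -s.
Since s → −∞, |s| = −s, giving −√2/(-1) = √(2).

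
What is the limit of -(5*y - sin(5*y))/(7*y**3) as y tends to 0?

Direct substitution gives 0/0.
Apply L'Hôpital: lim (5 - 5*cos(5*y))/(-21*y^2), still 0/0.
Apply L'Hôpital: lim (25*sin(5*y))/(-42*y), still 0/0.
After 3 applications of L'Hôpital's rule the quotient is (125*cos(5*y))/(-42); substituting y = 0 gives -125/42.

-125/42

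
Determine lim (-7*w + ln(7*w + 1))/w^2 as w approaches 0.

-49/2

Direct substitution gives 0/0.
Apply L'Hôpital: lim (-7 + 7/(7*w + 1))/(2*w), still 0/0.
After 2 applications of L'Hôpital's rule the quotient is (-49/(7*w + 1)^2)/(2); substituting w = 0 gives -49/2.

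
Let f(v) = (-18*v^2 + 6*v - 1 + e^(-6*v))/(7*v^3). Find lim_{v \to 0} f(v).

-36/7

Direct substitution gives 0/0.
Apply L'Hôpital: lim (-36*v + 6 - 6*e^(-6*v))/(21*v^2), still 0/0.
Apply L'Hôpital: lim (-36 + 36*e^(-6*v))/(42*v), still 0/0.
After 3 applications of L'Hôpital's rule the quotient is (-216*e^(-6*v))/(42); substituting v = 0 gives -36/7.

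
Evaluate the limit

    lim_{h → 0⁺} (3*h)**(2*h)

Base → 0⁺ and exponent → 0⁺: a 0^0 form.
Take logs: 2h·ln(3h). This is 0·(−∞); rewriting as ln(3h)/(1/(2h)) and applying L'Hôpital gives 0.
Hence the limit is e^0 = 1.

1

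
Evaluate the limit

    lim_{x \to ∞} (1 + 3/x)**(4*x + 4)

Write it as [(1 + 3/x)^x]^(4) · (1 + 3/x)^(4). The bracketed term tends to e^(3) and the second factor to 1, so the limit is e^(12).

e^(12)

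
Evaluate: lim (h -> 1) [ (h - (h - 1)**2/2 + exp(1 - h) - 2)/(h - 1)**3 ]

-1/6

Direct substitution gives 0/0.
Apply L'Hôpital: lim (-h - e^(1 - h) + 2)/(3*(h - 1)^2), still 0/0.
Apply L'Hôpital: lim (e^(1 - h) - 1)/(6*h - 6), still 0/0.
After 3 applications of L'Hôpital's rule the quotient is (-e^(1 - h))/(6); substituting h = 1 gives -1/6.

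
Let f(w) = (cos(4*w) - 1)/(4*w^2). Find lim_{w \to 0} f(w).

Direct substitution gives 0/0.
Apply L'Hôpital: lim (-4*sin(4*w))/(8*w), still 0/0.
After 2 applications of L'Hôpital's rule the quotient is (-16*cos(4*w))/(8); substituting w = 0 gives -2.

-2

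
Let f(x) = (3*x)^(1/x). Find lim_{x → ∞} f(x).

Base → ∞ and exponent → 0: an ∞^0 form.
Take logs: (1/x)·ln(3·x^1) = (ln 3 + 1·ln x)/x → 0.
So the limit is e^0 = 1.

1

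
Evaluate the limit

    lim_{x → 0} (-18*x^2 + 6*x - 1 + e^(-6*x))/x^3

-36

Direct substitution gives 0/0.
Apply L'Hôpital: lim (-36*x + 6 - 6*e^(-6*x))/(3*x^2), still 0/0.
Apply L'Hôpital: lim (-36 + 36*e^(-6*x))/(6*x), still 0/0.
After 3 applications of L'Hôpital's rule the quotient is (-216*e^(-6*x))/(6); substituting x = 0 gives -36.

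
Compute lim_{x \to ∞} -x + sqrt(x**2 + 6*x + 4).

3

An ∞ − ∞ form. Rationalising with the conjugate, the difference becomes (6x + 4) / (√(x^2 + 6*x + 4) + x).
For large x the denominator behaves like 2·x, so the quotient tends to 6/2 = 3.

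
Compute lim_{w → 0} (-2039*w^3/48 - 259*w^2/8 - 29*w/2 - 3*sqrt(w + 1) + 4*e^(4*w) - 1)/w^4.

Substitution gives 0/0 (the numerator vanishes to order 4).
Expand each term to order w^4: the coefficient of w^4 in 4·e^(4w) is 128/3 and in -3·√(1 + w) is 15/128.
Lower-order terms cancel with the polynomial part, so the numerator is (16429/384)·w^4 + o(w^4), and the limit is (16429/384)/(1) = 16429/384.

16429/384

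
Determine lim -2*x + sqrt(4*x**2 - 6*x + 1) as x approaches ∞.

This has the form ∞ − ∞. Multiply and divide by the conjugate √(4*x^2 - 6*x + 1) + 2x.
That gives (-6x + 1) / (√(4*x^2 - 6*x + 1) + 2x).
Divide numerator and denominator by x: the limit is -6/(2·2) = -3/2.

-3/2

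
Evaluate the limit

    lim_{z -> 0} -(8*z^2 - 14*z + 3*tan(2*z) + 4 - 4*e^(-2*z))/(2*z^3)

-20/3

Substitution gives 0/0; apply L'Hôpital's rule 3 times.
After differentiating numerator and denominator 3 times the quotient is (16*(3*(3*tan(2*z)^2 + 1)*e^(2*z)/cos(2*z)^2 + 2)*e^(-2*z))/(-12); at z = 0 this is -20/3.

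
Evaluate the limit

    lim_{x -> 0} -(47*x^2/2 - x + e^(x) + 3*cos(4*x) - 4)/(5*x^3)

-1/30

Substitution gives 0/0 (the numerator vanishes to order 3).
Expand each term to order x^3: the coefficient of x^3 in 3·cos(4x) is 0 and in e^(x) is 1/6.
Lower-order terms cancel with the polynomial part, so the numerator is (1/6)·x^3 + o(x^3), and the limit is (1/6)/(-5) = -1/30.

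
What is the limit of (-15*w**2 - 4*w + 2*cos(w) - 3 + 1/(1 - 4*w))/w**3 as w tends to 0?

Substitution gives 0/0 (the numerator vanishes to order 3).
Expand each term to order w^3: the coefficient of w^3 in 1/(1 - 4w) is 64 and in 2·cos(w) is 0.
Lower-order terms cancel with the polynomial part, so the numerator is (64)·w^3 + o(w^3), and the limit is (64)/(1) = 64.

64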